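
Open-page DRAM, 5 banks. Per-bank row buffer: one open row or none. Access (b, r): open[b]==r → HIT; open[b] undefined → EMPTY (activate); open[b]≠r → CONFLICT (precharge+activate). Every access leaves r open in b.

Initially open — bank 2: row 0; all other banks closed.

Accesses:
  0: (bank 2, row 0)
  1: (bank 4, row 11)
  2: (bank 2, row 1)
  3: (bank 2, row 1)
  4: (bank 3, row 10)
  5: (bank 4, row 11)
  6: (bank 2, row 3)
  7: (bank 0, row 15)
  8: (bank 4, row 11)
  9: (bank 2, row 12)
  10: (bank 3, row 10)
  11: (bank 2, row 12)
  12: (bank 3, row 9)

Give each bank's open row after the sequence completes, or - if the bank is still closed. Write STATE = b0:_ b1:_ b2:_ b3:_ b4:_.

STATE = b0:15 b1:- b2:12 b3:9 b4:11

  [0] b2 r0: had r0 ⇒ H
  [1] b4 r11: no row ⇒ E
  [2] b2 r1: had r0 ⇒ C
  [3] b2 r1: had r1 ⇒ H
  [4] b3 r10: no row ⇒ E
  [5] b4 r11: had r11 ⇒ H
  [6] b2 r3: had r1 ⇒ C
  [7] b0 r15: no row ⇒ E
  [8] b4 r11: had r11 ⇒ H
  [9] b2 r12: had r3 ⇒ C
  [10] b3 r10: had r10 ⇒ H
  [11] b2 r12: had r12 ⇒ H
  [12] b3 r9: had r10 ⇒ C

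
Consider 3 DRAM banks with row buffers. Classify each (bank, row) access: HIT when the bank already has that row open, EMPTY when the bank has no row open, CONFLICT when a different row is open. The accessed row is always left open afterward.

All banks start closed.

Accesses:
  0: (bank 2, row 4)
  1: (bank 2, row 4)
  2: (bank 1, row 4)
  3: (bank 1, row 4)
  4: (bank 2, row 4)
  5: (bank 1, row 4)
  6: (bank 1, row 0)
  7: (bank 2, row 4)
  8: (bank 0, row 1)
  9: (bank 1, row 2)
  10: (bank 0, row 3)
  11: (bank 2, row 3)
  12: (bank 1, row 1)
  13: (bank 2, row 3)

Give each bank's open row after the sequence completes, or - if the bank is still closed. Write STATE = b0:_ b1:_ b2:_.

step 0: bank2 None->4 [EMPTY]
step 1: bank2 4->4 [HIT]
step 2: bank1 None->4 [EMPTY]
step 3: bank1 4->4 [HIT]
step 4: bank2 4->4 [HIT]
step 5: bank1 4->4 [HIT]
step 6: bank1 4->0 [CONFLICT]
step 7: bank2 4->4 [HIT]
step 8: bank0 None->1 [EMPTY]
step 9: bank1 0->2 [CONFLICT]
step 10: bank0 1->3 [CONFLICT]
step 11: bank2 4->3 [CONFLICT]
step 12: bank1 2->1 [CONFLICT]
step 13: bank2 3->3 [HIT]

STATE = b0:3 b1:1 b2:3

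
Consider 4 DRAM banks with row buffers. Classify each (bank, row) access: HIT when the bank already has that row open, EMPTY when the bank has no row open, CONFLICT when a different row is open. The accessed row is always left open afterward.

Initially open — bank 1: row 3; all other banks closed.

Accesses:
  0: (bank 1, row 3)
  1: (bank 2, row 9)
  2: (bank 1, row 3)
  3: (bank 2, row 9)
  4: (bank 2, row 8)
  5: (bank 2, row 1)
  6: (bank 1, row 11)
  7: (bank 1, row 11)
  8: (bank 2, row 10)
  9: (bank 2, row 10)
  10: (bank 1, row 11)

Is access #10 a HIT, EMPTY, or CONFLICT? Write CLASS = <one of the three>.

0: bank 1 row 3 — prev 3 → HIT
1: bank 2 row 9 — prev None → EMPTY
2: bank 1 row 3 — prev 3 → HIT
3: bank 2 row 9 — prev 9 → HIT
4: bank 2 row 8 — prev 9 → CONFLICT
5: bank 2 row 1 — prev 8 → CONFLICT
6: bank 1 row 11 — prev 3 → CONFLICT
7: bank 1 row 11 — prev 11 → HIT
8: bank 2 row 10 — prev 1 → CONFLICT
9: bank 2 row 10 — prev 10 → HIT
10: bank 1 row 11 — prev 11 → HIT

CLASS = HIT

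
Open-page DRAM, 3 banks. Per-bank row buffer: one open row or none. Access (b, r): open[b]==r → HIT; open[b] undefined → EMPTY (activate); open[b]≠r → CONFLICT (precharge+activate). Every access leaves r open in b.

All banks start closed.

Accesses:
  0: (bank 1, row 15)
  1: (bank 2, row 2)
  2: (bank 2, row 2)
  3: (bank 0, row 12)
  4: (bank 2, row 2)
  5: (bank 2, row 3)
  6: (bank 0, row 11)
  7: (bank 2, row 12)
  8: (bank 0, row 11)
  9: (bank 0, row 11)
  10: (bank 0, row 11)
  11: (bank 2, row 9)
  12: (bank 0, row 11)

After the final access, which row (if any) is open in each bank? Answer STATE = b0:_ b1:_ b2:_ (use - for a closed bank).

  [0] b1 r15: no row ⇒ E
  [1] b2 r2: no row ⇒ E
  [2] b2 r2: had r2 ⇒ H
  [3] b0 r12: no row ⇒ E
  [4] b2 r2: had r2 ⇒ H
  [5] b2 r3: had r2 ⇒ C
  [6] b0 r11: had r12 ⇒ C
  [7] b2 r12: had r3 ⇒ C
  [8] b0 r11: had r11 ⇒ H
  [9] b0 r11: had r11 ⇒ H
  [10] b0 r11: had r11 ⇒ H
  [11] b2 r9: had r12 ⇒ C
  [12] b0 r11: had r11 ⇒ H

STATE = b0:11 b1:15 b2:9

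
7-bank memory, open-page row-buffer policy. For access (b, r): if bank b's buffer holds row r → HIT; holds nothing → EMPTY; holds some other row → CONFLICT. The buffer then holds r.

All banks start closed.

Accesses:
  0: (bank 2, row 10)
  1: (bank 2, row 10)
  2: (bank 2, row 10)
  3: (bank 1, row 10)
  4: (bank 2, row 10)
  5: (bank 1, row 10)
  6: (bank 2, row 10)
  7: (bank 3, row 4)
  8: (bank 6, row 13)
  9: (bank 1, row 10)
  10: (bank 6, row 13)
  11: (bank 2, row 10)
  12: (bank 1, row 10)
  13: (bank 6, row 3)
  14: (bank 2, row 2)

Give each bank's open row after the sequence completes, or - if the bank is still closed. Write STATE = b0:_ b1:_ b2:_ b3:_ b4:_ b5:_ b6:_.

STATE = b0:- b1:10 b2:2 b3:4 b4:- b5:- b6:3

  [0] b2 r10: no row ⇒ E
  [1] b2 r10: had r10 ⇒ H
  [2] b2 r10: had r10 ⇒ H
  [3] b1 r10: no row ⇒ E
  [4] b2 r10: had r10 ⇒ H
  [5] b1 r10: had r10 ⇒ H
  [6] b2 r10: had r10 ⇒ H
  [7] b3 r4: no row ⇒ E
  [8] b6 r13: no row ⇒ E
  [9] b1 r10: had r10 ⇒ H
  [10] b6 r13: had r13 ⇒ H
  [11] b2 r10: had r10 ⇒ H
  [12] b1 r10: had r10 ⇒ H
  [13] b6 r3: had r13 ⇒ C
  [14] b2 r2: had r10 ⇒ C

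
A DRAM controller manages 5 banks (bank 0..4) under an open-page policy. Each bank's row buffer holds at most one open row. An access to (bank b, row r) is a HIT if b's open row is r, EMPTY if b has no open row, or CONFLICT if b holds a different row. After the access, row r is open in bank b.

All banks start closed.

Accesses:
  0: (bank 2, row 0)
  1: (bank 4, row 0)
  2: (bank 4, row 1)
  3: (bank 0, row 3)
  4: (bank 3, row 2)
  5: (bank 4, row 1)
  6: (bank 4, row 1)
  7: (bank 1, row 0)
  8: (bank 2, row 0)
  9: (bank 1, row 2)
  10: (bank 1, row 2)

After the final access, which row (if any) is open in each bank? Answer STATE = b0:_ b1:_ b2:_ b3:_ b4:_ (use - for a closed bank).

STATE = b0:3 b1:2 b2:0 b3:2 b4:1

  [0] b2 r0: no row ⇒ E
  [1] b4 r0: no row ⇒ E
  [2] b4 r1: had r0 ⇒ C
  [3] b0 r3: no row ⇒ E
  [4] b3 r2: no row ⇒ E
  [5] b4 r1: had r1 ⇒ H
  [6] b4 r1: had r1 ⇒ H
  [7] b1 r0: no row ⇒ E
  [8] b2 r0: had r0 ⇒ H
  [9] b1 r2: had r0 ⇒ C
  [10] b1 r2: had r2 ⇒ H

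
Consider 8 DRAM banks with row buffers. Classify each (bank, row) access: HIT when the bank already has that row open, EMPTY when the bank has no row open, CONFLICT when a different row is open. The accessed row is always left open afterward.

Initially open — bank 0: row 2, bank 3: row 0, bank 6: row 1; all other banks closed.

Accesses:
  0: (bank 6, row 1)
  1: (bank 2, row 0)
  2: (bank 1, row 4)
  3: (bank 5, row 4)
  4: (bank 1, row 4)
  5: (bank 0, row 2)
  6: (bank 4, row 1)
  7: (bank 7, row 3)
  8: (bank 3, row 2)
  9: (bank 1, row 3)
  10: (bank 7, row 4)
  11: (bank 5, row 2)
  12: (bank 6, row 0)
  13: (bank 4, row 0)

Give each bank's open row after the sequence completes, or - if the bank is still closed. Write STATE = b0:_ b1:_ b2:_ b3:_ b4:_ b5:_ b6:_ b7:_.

0: bank 6 row 1 — prev 1 → HIT
1: bank 2 row 0 — prev None → EMPTY
2: bank 1 row 4 — prev None → EMPTY
3: bank 5 row 4 — prev None → EMPTY
4: bank 1 row 4 — prev 4 → HIT
5: bank 0 row 2 — prev 2 → HIT
6: bank 4 row 1 — prev None → EMPTY
7: bank 7 row 3 — prev None → EMPTY
8: bank 3 row 2 — prev 0 → CONFLICT
9: bank 1 row 3 — prev 4 → CONFLICT
10: bank 7 row 4 — prev 3 → CONFLICT
11: bank 5 row 2 — prev 4 → CONFLICT
12: bank 6 row 0 — prev 1 → CONFLICT
13: bank 4 row 0 — prev 1 → CONFLICT

STATE = b0:2 b1:3 b2:0 b3:2 b4:0 b5:2 b6:0 b7:4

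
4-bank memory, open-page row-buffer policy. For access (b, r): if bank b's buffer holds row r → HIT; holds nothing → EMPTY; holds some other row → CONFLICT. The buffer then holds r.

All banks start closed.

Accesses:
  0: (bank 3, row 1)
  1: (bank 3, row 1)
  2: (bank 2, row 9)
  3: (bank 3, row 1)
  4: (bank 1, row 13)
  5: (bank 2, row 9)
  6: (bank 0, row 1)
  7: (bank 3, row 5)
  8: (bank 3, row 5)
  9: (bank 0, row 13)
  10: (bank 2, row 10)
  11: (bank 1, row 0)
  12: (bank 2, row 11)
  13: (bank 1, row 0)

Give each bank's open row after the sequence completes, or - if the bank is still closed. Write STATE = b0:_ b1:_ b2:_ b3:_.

STATE = b0:13 b1:0 b2:11 b3:5

#0 (3,1) E
#1 (3,1) H  (was 1)
#2 (2,9) E
#3 (3,1) H  (was 1)
#4 (1,13) E
#5 (2,9) H  (was 9)
#6 (0,1) E
#7 (3,5) C  (was 1)
#8 (3,5) H  (was 5)
#9 (0,13) C  (was 1)
#10 (2,10) C  (was 9)
#11 (1,0) C  (was 13)
#12 (2,11) C  (was 10)
#13 (1,0) H  (was 0)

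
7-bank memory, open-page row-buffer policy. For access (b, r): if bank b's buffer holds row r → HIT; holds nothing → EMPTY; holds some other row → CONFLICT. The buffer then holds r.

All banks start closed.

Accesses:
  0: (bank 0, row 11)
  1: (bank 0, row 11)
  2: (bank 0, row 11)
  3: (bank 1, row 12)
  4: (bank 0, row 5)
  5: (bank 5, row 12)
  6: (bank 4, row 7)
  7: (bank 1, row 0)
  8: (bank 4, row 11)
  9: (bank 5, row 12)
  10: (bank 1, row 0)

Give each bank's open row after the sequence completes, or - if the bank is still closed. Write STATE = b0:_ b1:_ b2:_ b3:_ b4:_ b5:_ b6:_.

STATE = b0:5 b1:0 b2:- b3:- b4:11 b5:12 b6:-

  [0] b0 r11: no row ⇒ E
  [1] b0 r11: had r11 ⇒ H
  [2] b0 r11: had r11 ⇒ H
  [3] b1 r12: no row ⇒ E
  [4] b0 r5: had r11 ⇒ C
  [5] b5 r12: no row ⇒ E
  [6] b4 r7: no row ⇒ E
  [7] b1 r0: had r12 ⇒ C
  [8] b4 r11: had r7 ⇒ C
  [9] b5 r12: had r12 ⇒ H
  [10] b1 r0: had r0 ⇒ H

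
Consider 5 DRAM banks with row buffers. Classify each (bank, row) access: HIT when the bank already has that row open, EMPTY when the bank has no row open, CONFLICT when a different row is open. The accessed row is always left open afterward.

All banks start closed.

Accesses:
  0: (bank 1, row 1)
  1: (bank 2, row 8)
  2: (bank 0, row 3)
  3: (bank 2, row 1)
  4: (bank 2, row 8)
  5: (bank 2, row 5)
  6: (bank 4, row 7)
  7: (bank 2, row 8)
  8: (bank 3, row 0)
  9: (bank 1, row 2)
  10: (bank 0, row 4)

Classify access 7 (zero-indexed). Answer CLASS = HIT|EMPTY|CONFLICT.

0: bank 1 row 1 — prev None → EMPTY
1: bank 2 row 8 — prev None → EMPTY
2: bank 0 row 3 — prev None → EMPTY
3: bank 2 row 1 — prev 8 → CONFLICT
4: bank 2 row 8 — prev 1 → CONFLICT
5: bank 2 row 5 — prev 8 → CONFLICT
6: bank 4 row 7 — prev None → EMPTY
7: bank 2 row 8 — prev 5 → CONFLICT
8: bank 3 row 0 — prev None → EMPTY
9: bank 1 row 2 — prev 1 → CONFLICT
10: bank 0 row 4 — prev 3 → CONFLICT

CLASS = CONFLICT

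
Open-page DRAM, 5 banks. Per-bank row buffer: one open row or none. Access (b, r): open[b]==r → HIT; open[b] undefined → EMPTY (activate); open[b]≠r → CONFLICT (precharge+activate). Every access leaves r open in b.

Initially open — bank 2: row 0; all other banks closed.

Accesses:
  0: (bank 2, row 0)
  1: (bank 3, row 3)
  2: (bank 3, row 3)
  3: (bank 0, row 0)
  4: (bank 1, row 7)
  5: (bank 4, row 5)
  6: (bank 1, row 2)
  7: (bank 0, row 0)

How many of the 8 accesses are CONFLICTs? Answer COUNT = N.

COUNT = 1

0: bank 2 row 0 — prev 0 → HIT
1: bank 3 row 3 — prev None → EMPTY
2: bank 3 row 3 — prev 3 → HIT
3: bank 0 row 0 — prev None → EMPTY
4: bank 1 row 7 — prev None → EMPTY
5: bank 4 row 5 — prev None → EMPTY
6: bank 1 row 2 — prev 7 → CONFLICT
7: bank 0 row 0 — prev 0 → HIT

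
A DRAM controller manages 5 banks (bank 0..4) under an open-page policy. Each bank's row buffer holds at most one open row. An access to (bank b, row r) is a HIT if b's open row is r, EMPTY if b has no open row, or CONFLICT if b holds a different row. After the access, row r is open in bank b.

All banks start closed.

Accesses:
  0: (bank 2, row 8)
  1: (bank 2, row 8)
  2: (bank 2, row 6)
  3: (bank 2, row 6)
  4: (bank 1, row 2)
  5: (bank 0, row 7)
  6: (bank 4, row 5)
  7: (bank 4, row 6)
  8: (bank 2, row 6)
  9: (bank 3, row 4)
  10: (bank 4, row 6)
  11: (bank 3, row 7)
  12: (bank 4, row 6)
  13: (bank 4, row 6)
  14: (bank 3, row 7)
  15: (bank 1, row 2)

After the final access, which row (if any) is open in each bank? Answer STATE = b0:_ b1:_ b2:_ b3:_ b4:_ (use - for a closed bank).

  [0] b2 r8: no row ⇒ E
  [1] b2 r8: had r8 ⇒ H
  [2] b2 r6: had r8 ⇒ C
  [3] b2 r6: had r6 ⇒ H
  [4] b1 r2: no row ⇒ E
  [5] b0 r7: no row ⇒ E
  [6] b4 r5: no row ⇒ E
  [7] b4 r6: had r5 ⇒ C
  [8] b2 r6: had r6 ⇒ H
  [9] b3 r4: no row ⇒ E
  [10] b4 r6: had r6 ⇒ H
  [11] b3 r7: had r4 ⇒ C
  [12] b4 r6: had r6 ⇒ H
  [13] b4 r6: had r6 ⇒ H
  [14] b3 r7: had r7 ⇒ H
  [15] b1 r2: had r2 ⇒ H

STATE = b0:7 b1:2 b2:6 b3:7 b4:6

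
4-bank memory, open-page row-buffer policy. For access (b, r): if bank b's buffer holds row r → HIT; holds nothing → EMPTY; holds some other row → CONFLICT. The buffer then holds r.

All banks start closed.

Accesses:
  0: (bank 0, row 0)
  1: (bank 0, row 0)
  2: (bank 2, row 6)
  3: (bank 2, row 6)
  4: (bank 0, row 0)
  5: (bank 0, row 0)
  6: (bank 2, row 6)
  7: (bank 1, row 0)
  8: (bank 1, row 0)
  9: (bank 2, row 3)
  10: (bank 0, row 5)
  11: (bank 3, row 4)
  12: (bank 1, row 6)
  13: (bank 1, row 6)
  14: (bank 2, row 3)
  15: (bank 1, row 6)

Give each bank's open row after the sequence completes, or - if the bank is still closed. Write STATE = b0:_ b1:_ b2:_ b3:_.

STATE = b0:5 b1:6 b2:3 b3:4

0: bank 0 row 0 — prev None → EMPTY
1: bank 0 row 0 — prev 0 → HIT
2: bank 2 row 6 — prev None → EMPTY
3: bank 2 row 6 — prev 6 → HIT
4: bank 0 row 0 — prev 0 → HIT
5: bank 0 row 0 — prev 0 → HIT
6: bank 2 row 6 — prev 6 → HIT
7: bank 1 row 0 — prev None → EMPTY
8: bank 1 row 0 — prev 0 → HIT
9: bank 2 row 3 — prev 6 → CONFLICT
10: bank 0 row 5 — prev 0 → CONFLICT
11: bank 3 row 4 — prev None → EMPTY
12: bank 1 row 6 — prev 0 → CONFLICT
13: bank 1 row 6 — prev 6 → HIT
14: bank 2 row 3 — prev 3 → HIT
15: bank 1 row 6 — prev 6 → HIT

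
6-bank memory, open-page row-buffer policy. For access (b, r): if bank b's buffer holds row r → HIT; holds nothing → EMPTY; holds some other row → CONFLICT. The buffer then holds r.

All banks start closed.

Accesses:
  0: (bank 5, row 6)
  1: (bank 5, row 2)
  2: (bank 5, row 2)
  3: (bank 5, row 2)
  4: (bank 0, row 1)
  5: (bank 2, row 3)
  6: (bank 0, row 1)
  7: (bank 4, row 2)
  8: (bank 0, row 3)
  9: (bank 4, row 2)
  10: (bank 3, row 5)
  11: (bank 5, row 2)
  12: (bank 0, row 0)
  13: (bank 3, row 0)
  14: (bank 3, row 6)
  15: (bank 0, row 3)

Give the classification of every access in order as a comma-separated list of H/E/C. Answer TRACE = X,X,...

step 0: bank5 None->6 [EMPTY]
step 1: bank5 6->2 [CONFLICT]
step 2: bank5 2->2 [HIT]
step 3: bank5 2->2 [HIT]
step 4: bank0 None->1 [EMPTY]
step 5: bank2 None->3 [EMPTY]
step 6: bank0 1->1 [HIT]
step 7: bank4 None->2 [EMPTY]
step 8: bank0 1->3 [CONFLICT]
step 9: bank4 2->2 [HIT]
step 10: bank3 None->5 [EMPTY]
step 11: bank5 2->2 [HIT]
step 12: bank0 3->0 [CONFLICT]
step 13: bank3 5->0 [CONFLICT]
step 14: bank3 0->6 [CONFLICT]
step 15: bank0 0->3 [CONFLICT]

TRACE = E,C,H,H,E,E,H,E,C,H,E,H,C,C,C,C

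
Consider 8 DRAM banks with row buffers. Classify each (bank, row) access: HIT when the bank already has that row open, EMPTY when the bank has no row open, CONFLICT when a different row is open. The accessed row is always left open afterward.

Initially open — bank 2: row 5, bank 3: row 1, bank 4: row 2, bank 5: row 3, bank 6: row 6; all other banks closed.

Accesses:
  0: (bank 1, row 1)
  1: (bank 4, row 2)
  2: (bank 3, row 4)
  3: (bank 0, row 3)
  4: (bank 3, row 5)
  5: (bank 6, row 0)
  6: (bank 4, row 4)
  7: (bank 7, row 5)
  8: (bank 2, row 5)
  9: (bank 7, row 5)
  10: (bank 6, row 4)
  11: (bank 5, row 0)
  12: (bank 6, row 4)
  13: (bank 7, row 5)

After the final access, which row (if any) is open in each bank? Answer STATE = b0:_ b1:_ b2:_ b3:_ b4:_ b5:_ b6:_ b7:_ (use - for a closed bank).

0: bank 1 row 1 — prev None → EMPTY
1: bank 4 row 2 — prev 2 → HIT
2: bank 3 row 4 — prev 1 → CONFLICT
3: bank 0 row 3 — prev None → EMPTY
4: bank 3 row 5 — prev 4 → CONFLICT
5: bank 6 row 0 — prev 6 → CONFLICT
6: bank 4 row 4 — prev 2 → CONFLICT
7: bank 7 row 5 — prev None → EMPTY
8: bank 2 row 5 — prev 5 → HIT
9: bank 7 row 5 — prev 5 → HIT
10: bank 6 row 4 — prev 0 → CONFLICT
11: bank 5 row 0 — prev 3 → CONFLICT
12: bank 6 row 4 — prev 4 → HIT
13: bank 7 row 5 — prev 5 → HIT

STATE = b0:3 b1:1 b2:5 b3:5 b4:4 b5:0 b6:4 b7:5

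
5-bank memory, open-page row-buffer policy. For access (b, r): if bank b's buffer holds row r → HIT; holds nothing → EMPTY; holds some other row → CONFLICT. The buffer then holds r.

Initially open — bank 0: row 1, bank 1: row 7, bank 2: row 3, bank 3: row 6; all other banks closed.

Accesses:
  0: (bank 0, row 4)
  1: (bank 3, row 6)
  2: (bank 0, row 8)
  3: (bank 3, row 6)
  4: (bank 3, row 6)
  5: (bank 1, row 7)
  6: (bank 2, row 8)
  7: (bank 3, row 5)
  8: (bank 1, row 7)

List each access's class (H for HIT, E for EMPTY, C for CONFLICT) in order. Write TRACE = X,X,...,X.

TRACE = C,H,C,H,H,H,C,C,H

#0 (0,4) C  (was 1)
#1 (3,6) H  (was 6)
#2 (0,8) C  (was 4)
#3 (3,6) H  (was 6)
#4 (3,6) H  (was 6)
#5 (1,7) H  (was 7)
#6 (2,8) C  (was 3)
#7 (3,5) C  (was 6)
#8 (1,7) H  (was 7)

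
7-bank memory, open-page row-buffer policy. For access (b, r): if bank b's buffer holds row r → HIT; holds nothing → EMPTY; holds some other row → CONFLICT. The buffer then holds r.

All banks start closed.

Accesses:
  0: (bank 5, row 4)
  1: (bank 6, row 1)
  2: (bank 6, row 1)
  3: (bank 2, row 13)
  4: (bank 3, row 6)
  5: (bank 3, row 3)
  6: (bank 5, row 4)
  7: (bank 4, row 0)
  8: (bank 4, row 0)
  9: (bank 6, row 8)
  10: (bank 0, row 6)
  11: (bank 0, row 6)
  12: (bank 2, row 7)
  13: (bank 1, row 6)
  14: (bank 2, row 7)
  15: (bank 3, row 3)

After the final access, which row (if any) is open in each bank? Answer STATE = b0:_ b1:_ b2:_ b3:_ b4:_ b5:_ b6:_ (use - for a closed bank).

STATE = b0:6 b1:6 b2:7 b3:3 b4:0 b5:4 b6:8

#0 (5,4) E
#1 (6,1) E
#2 (6,1) H  (was 1)
#3 (2,13) E
#4 (3,6) E
#5 (3,3) C  (was 6)
#6 (5,4) H  (was 4)
#7 (4,0) E
#8 (4,0) H  (was 0)
#9 (6,8) C  (was 1)
#10 (0,6) E
#11 (0,6) H  (was 6)
#12 (2,7) C  (was 13)
#13 (1,6) E
#14 (2,7) H  (was 7)
#15 (3,3) H  (was 3)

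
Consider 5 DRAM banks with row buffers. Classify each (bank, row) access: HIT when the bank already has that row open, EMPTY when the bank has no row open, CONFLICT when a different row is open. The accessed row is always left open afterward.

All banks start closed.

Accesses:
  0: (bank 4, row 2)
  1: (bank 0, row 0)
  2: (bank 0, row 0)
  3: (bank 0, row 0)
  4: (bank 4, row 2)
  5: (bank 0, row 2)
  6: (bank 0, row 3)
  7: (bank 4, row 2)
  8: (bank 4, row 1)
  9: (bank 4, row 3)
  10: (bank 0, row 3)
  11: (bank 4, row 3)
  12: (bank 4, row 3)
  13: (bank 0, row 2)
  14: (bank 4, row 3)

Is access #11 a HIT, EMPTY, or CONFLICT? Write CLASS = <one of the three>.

CLASS = HIT

step 0: bank4 None->2 [EMPTY]
step 1: bank0 None->0 [EMPTY]
step 2: bank0 0->0 [HIT]
step 3: bank0 0->0 [HIT]
step 4: bank4 2->2 [HIT]
step 5: bank0 0->2 [CONFLICT]
step 6: bank0 2->3 [CONFLICT]
step 7: bank4 2->2 [HIT]
step 8: bank4 2->1 [CONFLICT]
step 9: bank4 1->3 [CONFLICT]
step 10: bank0 3->3 [HIT]
step 11: bank4 3->3 [HIT]
step 12: bank4 3->3 [HIT]
step 13: bank0 3->2 [CONFLICT]
step 14: bank4 3->3 [HIT]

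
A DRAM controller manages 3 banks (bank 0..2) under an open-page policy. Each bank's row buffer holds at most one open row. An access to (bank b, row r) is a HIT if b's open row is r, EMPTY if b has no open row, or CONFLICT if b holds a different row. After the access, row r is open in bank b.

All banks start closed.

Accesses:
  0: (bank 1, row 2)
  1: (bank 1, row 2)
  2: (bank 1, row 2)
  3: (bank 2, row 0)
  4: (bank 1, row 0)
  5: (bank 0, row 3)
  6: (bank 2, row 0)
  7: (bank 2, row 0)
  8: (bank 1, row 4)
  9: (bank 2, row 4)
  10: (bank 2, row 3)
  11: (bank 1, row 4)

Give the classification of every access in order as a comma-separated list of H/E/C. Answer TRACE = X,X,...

TRACE = E,H,H,E,C,E,H,H,C,C,C,H

0: bank 1 row 2 — prev None → EMPTY
1: bank 1 row 2 — prev 2 → HIT
2: bank 1 row 2 — prev 2 → HIT
3: bank 2 row 0 — prev None → EMPTY
4: bank 1 row 0 — prev 2 → CONFLICT
5: bank 0 row 3 — prev None → EMPTY
6: bank 2 row 0 — prev 0 → HIT
7: bank 2 row 0 — prev 0 → HIT
8: bank 1 row 4 — prev 0 → CONFLICT
9: bank 2 row 4 — prev 0 → CONFLICT
10: bank 2 row 3 — prev 4 → CONFLICT
11: bank 1 row 4 — prev 4 → HIT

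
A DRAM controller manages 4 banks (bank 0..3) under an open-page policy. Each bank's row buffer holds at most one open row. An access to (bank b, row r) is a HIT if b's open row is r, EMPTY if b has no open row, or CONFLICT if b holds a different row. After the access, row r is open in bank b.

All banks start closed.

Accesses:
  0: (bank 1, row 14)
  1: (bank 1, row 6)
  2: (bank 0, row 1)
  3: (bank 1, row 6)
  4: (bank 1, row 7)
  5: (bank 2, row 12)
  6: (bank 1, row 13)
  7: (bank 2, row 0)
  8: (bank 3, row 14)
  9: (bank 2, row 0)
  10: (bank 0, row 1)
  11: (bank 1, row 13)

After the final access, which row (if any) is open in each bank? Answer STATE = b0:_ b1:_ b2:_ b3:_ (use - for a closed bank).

STATE = b0:1 b1:13 b2:0 b3:14

  [0] b1 r14: no row ⇒ E
  [1] b1 r6: had r14 ⇒ C
  [2] b0 r1: no row ⇒ E
  [3] b1 r6: had r6 ⇒ H
  [4] b1 r7: had r6 ⇒ C
  [5] b2 r12: no row ⇒ E
  [6] b1 r13: had r7 ⇒ C
  [7] b2 r0: had r12 ⇒ C
  [8] b3 r14: no row ⇒ E
  [9] b2 r0: had r0 ⇒ H
  [10] b0 r1: had r1 ⇒ H
  [11] b1 r13: had r13 ⇒ H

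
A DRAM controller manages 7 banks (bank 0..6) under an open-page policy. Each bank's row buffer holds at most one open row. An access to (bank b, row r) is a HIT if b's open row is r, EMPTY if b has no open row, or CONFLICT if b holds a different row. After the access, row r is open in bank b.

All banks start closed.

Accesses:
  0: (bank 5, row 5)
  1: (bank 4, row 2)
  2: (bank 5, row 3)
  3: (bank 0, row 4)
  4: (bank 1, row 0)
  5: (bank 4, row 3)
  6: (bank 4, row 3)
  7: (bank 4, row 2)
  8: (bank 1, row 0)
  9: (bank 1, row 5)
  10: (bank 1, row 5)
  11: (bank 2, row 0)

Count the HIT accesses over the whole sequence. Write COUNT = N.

COUNT = 3

step 0: bank5 None->5 [EMPTY]
step 1: bank4 None->2 [EMPTY]
step 2: bank5 5->3 [CONFLICT]
step 3: bank0 None->4 [EMPTY]
step 4: bank1 None->0 [EMPTY]
step 5: bank4 2->3 [CONFLICT]
step 6: bank4 3->3 [HIT]
step 7: bank4 3->2 [CONFLICT]
step 8: bank1 0->0 [HIT]
step 9: bank1 0->5 [CONFLICT]
step 10: bank1 5->5 [HIT]
step 11: bank2 None->0 [EMPTY]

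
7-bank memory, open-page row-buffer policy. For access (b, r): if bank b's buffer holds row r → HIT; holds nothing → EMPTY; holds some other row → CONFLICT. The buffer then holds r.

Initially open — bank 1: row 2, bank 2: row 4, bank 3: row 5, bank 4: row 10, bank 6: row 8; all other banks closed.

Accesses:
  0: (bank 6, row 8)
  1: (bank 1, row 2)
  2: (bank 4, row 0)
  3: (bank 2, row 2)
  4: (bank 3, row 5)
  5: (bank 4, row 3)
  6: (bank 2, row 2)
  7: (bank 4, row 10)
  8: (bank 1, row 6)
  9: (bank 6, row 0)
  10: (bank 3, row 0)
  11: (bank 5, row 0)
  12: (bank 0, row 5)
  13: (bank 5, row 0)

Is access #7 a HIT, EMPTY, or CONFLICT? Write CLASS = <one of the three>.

CLASS = CONFLICT

#0 (6,8) H  (was 8)
#1 (1,2) H  (was 2)
#2 (4,0) C  (was 10)
#3 (2,2) C  (was 4)
#4 (3,5) H  (was 5)
#5 (4,3) C  (was 0)
#6 (2,2) H  (was 2)
#7 (4,10) C  (was 3)
#8 (1,6) C  (was 2)
#9 (6,0) C  (was 8)
#10 (3,0) C  (was 5)
#11 (5,0) E
#12 (0,5) E
#13 (5,0) H  (was 0)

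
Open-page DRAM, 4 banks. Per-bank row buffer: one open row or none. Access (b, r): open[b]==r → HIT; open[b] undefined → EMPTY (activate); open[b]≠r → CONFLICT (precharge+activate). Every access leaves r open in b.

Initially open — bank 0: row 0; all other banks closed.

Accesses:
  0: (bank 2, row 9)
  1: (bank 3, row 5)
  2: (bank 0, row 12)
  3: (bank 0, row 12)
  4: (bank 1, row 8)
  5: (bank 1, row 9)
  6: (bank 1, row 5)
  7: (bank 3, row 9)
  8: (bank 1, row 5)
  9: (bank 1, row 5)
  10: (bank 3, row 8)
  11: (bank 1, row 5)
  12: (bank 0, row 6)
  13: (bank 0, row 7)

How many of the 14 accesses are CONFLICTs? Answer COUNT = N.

  [0] b2 r9: no row ⇒ E
  [1] b3 r5: no row ⇒ E
  [2] b0 r12: had r0 ⇒ C
  [3] b0 r12: had r12 ⇒ H
  [4] b1 r8: no row ⇒ E
  [5] b1 r9: had r8 ⇒ C
  [6] b1 r5: had r9 ⇒ C
  [7] b3 r9: had r5 ⇒ C
  [8] b1 r5: had r5 ⇒ H
  [9] b1 r5: had r5 ⇒ H
  [10] b3 r8: had r9 ⇒ C
  [11] b1 r5: had r5 ⇒ H
  [12] b0 r6: had r12 ⇒ C
  [13] b0 r7: had r6 ⇒ C

COUNT = 7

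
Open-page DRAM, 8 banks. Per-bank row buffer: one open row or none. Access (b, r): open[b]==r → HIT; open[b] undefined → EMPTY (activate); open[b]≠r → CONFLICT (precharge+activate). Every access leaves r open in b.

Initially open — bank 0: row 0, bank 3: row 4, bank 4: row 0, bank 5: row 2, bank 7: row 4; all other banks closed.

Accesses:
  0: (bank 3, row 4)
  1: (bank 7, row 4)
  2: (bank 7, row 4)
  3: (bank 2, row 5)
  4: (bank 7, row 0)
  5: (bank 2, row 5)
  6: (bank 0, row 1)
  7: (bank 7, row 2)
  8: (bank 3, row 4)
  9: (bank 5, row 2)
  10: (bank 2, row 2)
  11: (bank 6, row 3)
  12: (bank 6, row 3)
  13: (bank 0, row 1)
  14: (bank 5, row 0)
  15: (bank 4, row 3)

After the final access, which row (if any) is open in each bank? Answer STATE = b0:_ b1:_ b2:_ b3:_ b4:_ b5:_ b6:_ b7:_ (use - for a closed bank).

STATE = b0:1 b1:- b2:2 b3:4 b4:3 b5:0 b6:3 b7:2

step 0: bank3 4->4 [HIT]
step 1: bank7 4->4 [HIT]
step 2: bank7 4->4 [HIT]
step 3: bank2 None->5 [EMPTY]
step 4: bank7 4->0 [CONFLICT]
step 5: bank2 5->5 [HIT]
step 6: bank0 0->1 [CONFLICT]
step 7: bank7 0->2 [CONFLICT]
step 8: bank3 4->4 [HIT]
step 9: bank5 2->2 [HIT]
step 10: bank2 5->2 [CONFLICT]
step 11: bank6 None->3 [EMPTY]
step 12: bank6 3->3 [HIT]
step 13: bank0 1->1 [HIT]
step 14: bank5 2->0 [CONFLICT]
step 15: bank4 0->3 [CONFLICT]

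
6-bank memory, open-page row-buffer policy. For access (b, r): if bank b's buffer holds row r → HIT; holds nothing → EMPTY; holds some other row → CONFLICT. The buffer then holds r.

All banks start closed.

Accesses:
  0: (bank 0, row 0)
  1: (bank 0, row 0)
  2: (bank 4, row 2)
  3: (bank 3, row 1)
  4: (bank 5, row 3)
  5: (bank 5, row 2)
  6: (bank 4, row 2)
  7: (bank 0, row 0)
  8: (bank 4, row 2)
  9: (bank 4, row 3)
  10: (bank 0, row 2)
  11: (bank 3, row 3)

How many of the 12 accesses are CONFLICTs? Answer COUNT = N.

COUNT = 4

step 0: bank0 None->0 [EMPTY]
step 1: bank0 0->0 [HIT]
step 2: bank4 None->2 [EMPTY]
step 3: bank3 None->1 [EMPTY]
step 4: bank5 None->3 [EMPTY]
step 5: bank5 3->2 [CONFLICT]
step 6: bank4 2->2 [HIT]
step 7: bank0 0->0 [HIT]
step 8: bank4 2->2 [HIT]
step 9: bank4 2->3 [CONFLICT]
step 10: bank0 0->2 [CONFLICT]
step 11: bank3 1->3 [CONFLICT]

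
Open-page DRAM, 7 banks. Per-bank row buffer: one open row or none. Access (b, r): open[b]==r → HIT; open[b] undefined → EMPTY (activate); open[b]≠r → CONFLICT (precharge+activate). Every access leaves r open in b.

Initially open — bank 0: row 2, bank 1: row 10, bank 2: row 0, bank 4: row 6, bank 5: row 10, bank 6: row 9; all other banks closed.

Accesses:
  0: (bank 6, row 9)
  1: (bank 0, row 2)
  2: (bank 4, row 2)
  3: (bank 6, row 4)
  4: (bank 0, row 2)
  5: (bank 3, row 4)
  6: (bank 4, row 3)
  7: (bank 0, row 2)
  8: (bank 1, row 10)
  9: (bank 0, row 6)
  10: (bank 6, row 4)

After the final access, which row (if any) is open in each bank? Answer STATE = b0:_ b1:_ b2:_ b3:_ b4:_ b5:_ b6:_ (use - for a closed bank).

STATE = b0:6 b1:10 b2:0 b3:4 b4:3 b5:10 b6:4

0: bank 6 row 9 — prev 9 → HIT
1: bank 0 row 2 — prev 2 → HIT
2: bank 4 row 2 — prev 6 → CONFLICT
3: bank 6 row 4 — prev 9 → CONFLICT
4: bank 0 row 2 — prev 2 → HIT
5: bank 3 row 4 — prev None → EMPTY
6: bank 4 row 3 — prev 2 → CONFLICT
7: bank 0 row 2 — prev 2 → HIT
8: bank 1 row 10 — prev 10 → HIT
9: bank 0 row 6 — prev 2 → CONFLICT
10: bank 6 row 4 — prev 4 → HIT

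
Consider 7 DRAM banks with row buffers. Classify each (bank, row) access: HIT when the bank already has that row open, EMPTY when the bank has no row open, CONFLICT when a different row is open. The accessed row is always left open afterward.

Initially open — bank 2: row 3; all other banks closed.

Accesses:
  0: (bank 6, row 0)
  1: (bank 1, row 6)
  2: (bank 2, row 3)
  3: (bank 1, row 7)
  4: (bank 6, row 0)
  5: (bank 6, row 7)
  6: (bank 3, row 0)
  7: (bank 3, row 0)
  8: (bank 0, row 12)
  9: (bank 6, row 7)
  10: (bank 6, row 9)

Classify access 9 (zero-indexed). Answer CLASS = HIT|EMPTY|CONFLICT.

#0 (6,0) E
#1 (1,6) E
#2 (2,3) H  (was 3)
#3 (1,7) C  (was 6)
#4 (6,0) H  (was 0)
#5 (6,7) C  (was 0)
#6 (3,0) E
#7 (3,0) H  (was 0)
#8 (0,12) E
#9 (6,7) H  (was 7)
#10 (6,9) C  (was 7)

CLASS = HIT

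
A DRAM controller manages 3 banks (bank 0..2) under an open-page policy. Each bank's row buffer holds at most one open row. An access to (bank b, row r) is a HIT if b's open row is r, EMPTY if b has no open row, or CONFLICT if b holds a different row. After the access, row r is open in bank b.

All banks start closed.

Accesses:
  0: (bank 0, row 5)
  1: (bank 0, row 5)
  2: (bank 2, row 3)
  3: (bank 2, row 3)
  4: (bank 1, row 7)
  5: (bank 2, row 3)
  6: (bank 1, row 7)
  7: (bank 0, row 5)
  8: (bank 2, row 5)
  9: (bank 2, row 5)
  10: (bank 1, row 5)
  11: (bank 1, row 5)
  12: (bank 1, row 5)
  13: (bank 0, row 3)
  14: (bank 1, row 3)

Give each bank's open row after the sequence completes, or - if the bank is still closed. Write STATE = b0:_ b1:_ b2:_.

  [0] b0 r5: no row ⇒ E
  [1] b0 r5: had r5 ⇒ H
  [2] b2 r3: no row ⇒ E
  [3] b2 r3: had r3 ⇒ H
  [4] b1 r7: no row ⇒ E
  [5] b2 r3: had r3 ⇒ H
  [6] b1 r7: had r7 ⇒ H
  [7] b0 r5: had r5 ⇒ H
  [8] b2 r5: had r3 ⇒ C
  [9] b2 r5: had r5 ⇒ H
  [10] b1 r5: had r7 ⇒ C
  [11] b1 r5: had r5 ⇒ H
  [12] b1 r5: had r5 ⇒ H
  [13] b0 r3: had r5 ⇒ C
  [14] b1 r3: had r5 ⇒ C

STATE = b0:3 b1:3 b2:5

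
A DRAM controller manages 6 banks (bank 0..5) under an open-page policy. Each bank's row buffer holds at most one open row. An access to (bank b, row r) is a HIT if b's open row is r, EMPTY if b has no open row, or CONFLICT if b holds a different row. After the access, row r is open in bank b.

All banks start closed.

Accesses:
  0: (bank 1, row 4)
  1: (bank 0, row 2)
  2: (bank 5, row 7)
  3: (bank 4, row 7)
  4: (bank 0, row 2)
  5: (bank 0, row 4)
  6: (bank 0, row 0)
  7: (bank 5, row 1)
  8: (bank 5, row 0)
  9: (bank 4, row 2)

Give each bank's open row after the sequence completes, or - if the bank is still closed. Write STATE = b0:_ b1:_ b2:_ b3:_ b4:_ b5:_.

step 0: bank1 None->4 [EMPTY]
step 1: bank0 None->2 [EMPTY]
step 2: bank5 None->7 [EMPTY]
step 3: bank4 None->7 [EMPTY]
step 4: bank0 2->2 [HIT]
step 5: bank0 2->4 [CONFLICT]
step 6: bank0 4->0 [CONFLICT]
step 7: bank5 7->1 [CONFLICT]
step 8: bank5 1->0 [CONFLICT]
step 9: bank4 7->2 [CONFLICT]

STATE = b0:0 b1:4 b2:- b3:- b4:2 b5:0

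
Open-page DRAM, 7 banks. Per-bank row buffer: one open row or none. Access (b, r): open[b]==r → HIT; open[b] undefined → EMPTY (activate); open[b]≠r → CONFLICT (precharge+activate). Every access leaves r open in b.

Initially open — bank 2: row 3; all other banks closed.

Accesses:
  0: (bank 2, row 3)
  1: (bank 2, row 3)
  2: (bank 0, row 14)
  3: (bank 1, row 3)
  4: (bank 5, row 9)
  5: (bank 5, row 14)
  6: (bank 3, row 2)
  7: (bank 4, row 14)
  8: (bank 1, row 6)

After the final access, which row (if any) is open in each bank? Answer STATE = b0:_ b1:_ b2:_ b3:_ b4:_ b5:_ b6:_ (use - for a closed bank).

STATE = b0:14 b1:6 b2:3 b3:2 b4:14 b5:14 b6:-

step 0: bank2 3->3 [HIT]
step 1: bank2 3->3 [HIT]
step 2: bank0 None->14 [EMPTY]
step 3: bank1 None->3 [EMPTY]
step 4: bank5 None->9 [EMPTY]
step 5: bank5 9->14 [CONFLICT]
step 6: bank3 None->2 [EMPTY]
step 7: bank4 None->14 [EMPTY]
step 8: bank1 3->6 [CONFLICT]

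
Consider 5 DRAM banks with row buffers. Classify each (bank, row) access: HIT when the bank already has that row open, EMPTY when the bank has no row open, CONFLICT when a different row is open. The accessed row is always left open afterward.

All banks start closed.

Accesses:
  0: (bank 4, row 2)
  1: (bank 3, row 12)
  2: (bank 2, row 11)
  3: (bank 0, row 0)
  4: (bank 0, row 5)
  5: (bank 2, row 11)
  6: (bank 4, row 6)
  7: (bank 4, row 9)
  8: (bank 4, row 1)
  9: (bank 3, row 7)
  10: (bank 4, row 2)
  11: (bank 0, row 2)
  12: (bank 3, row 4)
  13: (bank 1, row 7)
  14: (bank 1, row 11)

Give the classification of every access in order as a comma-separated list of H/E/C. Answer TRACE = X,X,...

step 0: bank4 None->2 [EMPTY]
step 1: bank3 None->12 [EMPTY]
step 2: bank2 None->11 [EMPTY]
step 3: bank0 None->0 [EMPTY]
step 4: bank0 0->5 [CONFLICT]
step 5: bank2 11->11 [HIT]
step 6: bank4 2->6 [CONFLICT]
step 7: bank4 6->9 [CONFLICT]
step 8: bank4 9->1 [CONFLICT]
step 9: bank3 12->7 [CONFLICT]
step 10: bank4 1->2 [CONFLICT]
step 11: bank0 5->2 [CONFLICT]
step 12: bank3 7->4 [CONFLICT]
step 13: bank1 None->7 [EMPTY]
step 14: bank1 7->11 [CONFLICT]

TRACE = E,E,E,E,C,H,C,C,C,C,C,C,C,E,C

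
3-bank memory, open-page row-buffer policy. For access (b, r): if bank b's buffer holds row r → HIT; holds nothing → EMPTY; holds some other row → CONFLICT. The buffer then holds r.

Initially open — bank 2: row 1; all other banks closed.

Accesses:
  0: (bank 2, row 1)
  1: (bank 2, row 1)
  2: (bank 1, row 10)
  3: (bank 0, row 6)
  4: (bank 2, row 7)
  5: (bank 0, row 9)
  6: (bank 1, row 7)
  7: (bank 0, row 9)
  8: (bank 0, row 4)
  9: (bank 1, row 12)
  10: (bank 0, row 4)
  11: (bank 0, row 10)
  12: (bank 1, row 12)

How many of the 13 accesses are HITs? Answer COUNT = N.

COUNT = 5

  [0] b2 r1: had r1 ⇒ H
  [1] b2 r1: had r1 ⇒ H
  [2] b1 r10: no row ⇒ E
  [3] b0 r6: no row ⇒ E
  [4] b2 r7: had r1 ⇒ C
  [5] b0 r9: had r6 ⇒ C
  [6] b1 r7: had r10 ⇒ C
  [7] b0 r9: had r9 ⇒ H
  [8] b0 r4: had r9 ⇒ C
  [9] b1 r12: had r7 ⇒ C
  [10] b0 r4: had r4 ⇒ H
  [11] b0 r10: had r4 ⇒ C
  [12] b1 r12: had r12 ⇒ H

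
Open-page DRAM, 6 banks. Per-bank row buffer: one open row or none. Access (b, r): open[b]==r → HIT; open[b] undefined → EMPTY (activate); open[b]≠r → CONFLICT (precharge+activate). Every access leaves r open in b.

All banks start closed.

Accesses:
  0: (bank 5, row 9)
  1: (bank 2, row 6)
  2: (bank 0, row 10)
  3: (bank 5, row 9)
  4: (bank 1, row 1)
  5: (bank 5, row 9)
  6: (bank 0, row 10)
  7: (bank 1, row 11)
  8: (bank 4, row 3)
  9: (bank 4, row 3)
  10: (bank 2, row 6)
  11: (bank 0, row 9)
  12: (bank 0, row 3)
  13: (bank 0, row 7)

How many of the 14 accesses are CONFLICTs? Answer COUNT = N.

step 0: bank5 None->9 [EMPTY]
step 1: bank2 None->6 [EMPTY]
step 2: bank0 None->10 [EMPTY]
step 3: bank5 9->9 [HIT]
step 4: bank1 None->1 [EMPTY]
step 5: bank5 9->9 [HIT]
step 6: bank0 10->10 [HIT]
step 7: bank1 1->11 [CONFLICT]
step 8: bank4 None->3 [EMPTY]
step 9: bank4 3->3 [HIT]
step 10: bank2 6->6 [HIT]
step 11: bank0 10->9 [CONFLICT]
step 12: bank0 9->3 [CONFLICT]
step 13: bank0 3->7 [CONFLICT]

COUNT = 4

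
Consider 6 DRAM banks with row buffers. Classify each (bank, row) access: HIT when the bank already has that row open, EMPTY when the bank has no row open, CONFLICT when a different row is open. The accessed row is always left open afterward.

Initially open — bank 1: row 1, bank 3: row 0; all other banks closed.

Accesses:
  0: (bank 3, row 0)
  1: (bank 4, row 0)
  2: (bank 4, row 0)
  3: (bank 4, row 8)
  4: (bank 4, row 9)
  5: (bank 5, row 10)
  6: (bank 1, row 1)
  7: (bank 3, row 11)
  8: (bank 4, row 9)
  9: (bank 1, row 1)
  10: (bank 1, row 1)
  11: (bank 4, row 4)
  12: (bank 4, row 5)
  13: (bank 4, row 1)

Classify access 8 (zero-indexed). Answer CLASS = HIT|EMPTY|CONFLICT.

CLASS = HIT

0: bank 3 row 0 — prev 0 → HIT
1: bank 4 row 0 — prev None → EMPTY
2: bank 4 row 0 — prev 0 → HIT
3: bank 4 row 8 — prev 0 → CONFLICT
4: bank 4 row 9 — prev 8 → CONFLICT
5: bank 5 row 10 — prev None → EMPTY
6: bank 1 row 1 — prev 1 → HIT
7: bank 3 row 11 — prev 0 → CONFLICT
8: bank 4 row 9 — prev 9 → HIT
9: bank 1 row 1 — prev 1 → HIT
10: bank 1 row 1 — prev 1 → HIT
11: bank 4 row 4 — prev 9 → CONFLICT
12: bank 4 row 5 — prev 4 → CONFLICT
13: bank 4 row 1 — prev 5 → CONFLICT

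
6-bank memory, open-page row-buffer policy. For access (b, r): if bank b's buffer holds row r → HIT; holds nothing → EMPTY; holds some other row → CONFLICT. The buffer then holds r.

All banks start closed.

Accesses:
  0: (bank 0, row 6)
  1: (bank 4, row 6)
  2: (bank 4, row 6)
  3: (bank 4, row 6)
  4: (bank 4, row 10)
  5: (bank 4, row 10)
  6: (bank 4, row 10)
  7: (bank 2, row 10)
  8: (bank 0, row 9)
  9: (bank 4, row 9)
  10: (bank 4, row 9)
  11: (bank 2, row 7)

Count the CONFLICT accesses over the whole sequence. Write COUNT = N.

0: bank 0 row 6 — prev None → EMPTY
1: bank 4 row 6 — prev None → EMPTY
2: bank 4 row 6 — prev 6 → HIT
3: bank 4 row 6 — prev 6 → HIT
4: bank 4 row 10 — prev 6 → CONFLICT
5: bank 4 row 10 — prev 10 → HIT
6: bank 4 row 10 — prev 10 → HIT
7: bank 2 row 10 — prev None → EMPTY
8: bank 0 row 9 — prev 6 → CONFLICT
9: bank 4 row 9 — prev 10 → CONFLICT
10: bank 4 row 9 — prev 9 → HIT
11: bank 2 row 7 — prev 10 → CONFLICT

COUNT = 4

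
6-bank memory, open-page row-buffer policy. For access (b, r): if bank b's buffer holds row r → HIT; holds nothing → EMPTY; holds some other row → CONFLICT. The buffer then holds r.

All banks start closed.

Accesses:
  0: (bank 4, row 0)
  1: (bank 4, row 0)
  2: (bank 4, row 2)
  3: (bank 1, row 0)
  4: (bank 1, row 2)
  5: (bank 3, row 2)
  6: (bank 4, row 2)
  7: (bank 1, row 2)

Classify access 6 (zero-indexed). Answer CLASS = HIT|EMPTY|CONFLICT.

step 0: bank4 None->0 [EMPTY]
step 1: bank4 0->0 [HIT]
step 2: bank4 0->2 [CONFLICT]
step 3: bank1 None->0 [EMPTY]
step 4: bank1 0->2 [CONFLICT]
step 5: bank3 None->2 [EMPTY]
step 6: bank4 2->2 [HIT]
step 7: bank1 2->2 [HIT]

CLASS = HIT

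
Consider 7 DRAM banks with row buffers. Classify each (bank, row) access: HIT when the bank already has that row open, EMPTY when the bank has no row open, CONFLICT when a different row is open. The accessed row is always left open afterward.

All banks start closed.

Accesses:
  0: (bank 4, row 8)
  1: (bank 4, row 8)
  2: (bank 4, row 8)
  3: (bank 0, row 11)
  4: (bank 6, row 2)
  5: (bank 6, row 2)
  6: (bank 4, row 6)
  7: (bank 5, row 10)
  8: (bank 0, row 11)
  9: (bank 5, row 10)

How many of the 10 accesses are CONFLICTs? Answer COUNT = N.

#0 (4,8) E
#1 (4,8) H  (was 8)
#2 (4,8) H  (was 8)
#3 (0,11) E
#4 (6,2) E
#5 (6,2) H  (was 2)
#6 (4,6) C  (was 8)
#7 (5,10) E
#8 (0,11) H  (was 11)
#9 (5,10) H  (was 10)

COUNT = 1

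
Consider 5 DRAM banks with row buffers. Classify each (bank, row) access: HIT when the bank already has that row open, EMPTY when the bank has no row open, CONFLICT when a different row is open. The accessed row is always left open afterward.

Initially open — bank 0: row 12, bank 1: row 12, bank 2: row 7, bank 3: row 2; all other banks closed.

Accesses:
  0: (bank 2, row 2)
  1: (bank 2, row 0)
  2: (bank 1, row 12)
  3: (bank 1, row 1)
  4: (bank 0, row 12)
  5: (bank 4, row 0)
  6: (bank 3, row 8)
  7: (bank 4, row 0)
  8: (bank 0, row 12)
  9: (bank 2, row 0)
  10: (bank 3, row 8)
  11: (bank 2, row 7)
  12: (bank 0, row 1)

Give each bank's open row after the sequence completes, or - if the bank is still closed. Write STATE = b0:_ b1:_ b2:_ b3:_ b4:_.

0: bank 2 row 2 — prev 7 → CONFLICT
1: bank 2 row 0 — prev 2 → CONFLICT
2: bank 1 row 12 — prev 12 → HIT
3: bank 1 row 1 — prev 12 → CONFLICT
4: bank 0 row 12 — prev 12 → HIT
5: bank 4 row 0 — prev None → EMPTY
6: bank 3 row 8 — prev 2 → CONFLICT
7: bank 4 row 0 — prev 0 → HIT
8: bank 0 row 12 — prev 12 → HIT
9: bank 2 row 0 — prev 0 → HIT
10: bank 3 row 8 — prev 8 → HIT
11: bank 2 row 7 — prev 0 → CONFLICT
12: bank 0 row 1 — prev 12 → CONFLICT

STATE = b0:1 b1:1 b2:7 b3:8 b4:0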